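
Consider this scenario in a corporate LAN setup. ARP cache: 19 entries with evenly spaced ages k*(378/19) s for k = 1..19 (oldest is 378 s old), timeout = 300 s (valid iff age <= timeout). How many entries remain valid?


Ages are k * 378/19 s for k = 1..19 (spacing = 19.8947 s).
Entry k is valid iff k * 378/19 <= 300 iff k <= 19 * 300 / 378 = 15.0794
n_valid = floor(15.0794) = 15
(n_stale = 19 - 15 = 4)

15


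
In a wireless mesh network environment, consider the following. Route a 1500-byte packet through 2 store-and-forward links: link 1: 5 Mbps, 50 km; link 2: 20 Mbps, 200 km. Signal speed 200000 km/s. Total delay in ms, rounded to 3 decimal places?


Packet = 1500 bytes = 12000 bits. Store-and-forward: sum (t_trans + t_prop) per link.
Link 1: t_trans = 12000/(5*10^6) s = 2.4000 ms; t_prop = 50/200000 s = 0.2500 ms; subtotal = 2.6500 ms
Link 2: t_trans = 12000/(20*10^6) s = 0.6000 ms; t_prop = 200/200000 s = 1.0000 ms; subtotal = 1.6000 ms
End-to-end = 2.6500 + 1.6000 = 4.2500 ms -> 4.250 ms (3 dp)

4.250


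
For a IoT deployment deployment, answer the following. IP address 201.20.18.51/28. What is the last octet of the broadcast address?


Given: IP = 201.20.18.51, prefix = /28
Host bits = 32 - 28 = 4
Network last octet = 51 AND mask = 48
Host part size = 2^4 - 1 = 15
Broadcast last octet = 48 OR 15 = 63

63


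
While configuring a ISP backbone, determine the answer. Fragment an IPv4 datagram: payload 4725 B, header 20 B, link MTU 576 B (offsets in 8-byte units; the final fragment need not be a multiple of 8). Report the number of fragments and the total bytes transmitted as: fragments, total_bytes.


Max data per non-final fragment = floor((MTU - header)/8)*8 = floor((576 - 20)/8)*8 = floor(556/8)*8 = 552 B
Final fragment needs no 8-byte alignment: it can carry up to MTU - header = 556 B
Non-final fragments needed = ceil((payload - 556) / 552) = ceil(4169/552) = ceil(7.5525) = 8
Number of fragments = 8 + 1 = 9
Fragment sizes (data): 8 * 552 B + 309 B (last, 309 <= 556 OK)
Total bytes sent = payload + n_frags * header = 4725 + 9*20 = 4725 + 180 = 4905 B

9, 4905


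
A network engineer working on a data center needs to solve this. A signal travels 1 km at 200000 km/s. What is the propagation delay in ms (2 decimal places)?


Given: distance = 1 km, speed = 200000 km/s
Delay = distance / speed = 1 / 200000 seconds
Delay in ms = 1 * 1000 / 200000
Delay = 0.0050 ms
Rounded to 2 dp = 0.01 ms

0.01


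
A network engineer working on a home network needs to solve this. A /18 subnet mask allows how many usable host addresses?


Given: subnet mask /18
Host bits = 32 - 18 = 14
Total addresses = 2^14 = 16384
Usable hosts = 16384 - 2 (network + broadcast) = 16382

16382


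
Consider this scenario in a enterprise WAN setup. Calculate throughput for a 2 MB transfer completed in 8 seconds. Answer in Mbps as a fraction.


Given: file = 2 MB, time = 8 s
File in Mb = 2 * 8 = 16 Mb
Throughput = 16 / 8 Mbps
Throughput = 2 Mbps

2


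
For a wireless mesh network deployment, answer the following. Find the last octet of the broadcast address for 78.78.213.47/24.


Given: IP = 78.78.213.47, prefix = /24
Host bits = 32 - 24 = 8
Network last octet = 47 AND mask = 0
Host part size = 2^8 - 1 = 255
Broadcast last octet = 0 OR 255 = 255

255


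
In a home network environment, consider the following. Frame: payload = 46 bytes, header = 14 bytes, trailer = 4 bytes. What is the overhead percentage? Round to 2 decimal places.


Given: payload = 46 B, header = 14 B, trailer = 4 B
Overhead bytes = header + trailer = 14 + 4 = 18
Total frame = payload + overhead = 46 + 18 = 64
Overhead % = 18 / 64 * 100 = 28.1250% -> 28.13% (2 dp)

28.13


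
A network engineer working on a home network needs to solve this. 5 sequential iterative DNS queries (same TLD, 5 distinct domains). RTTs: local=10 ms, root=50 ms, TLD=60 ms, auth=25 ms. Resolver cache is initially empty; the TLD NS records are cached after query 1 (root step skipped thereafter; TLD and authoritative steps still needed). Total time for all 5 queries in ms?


Lookup 1 (cold cache): local + root + TLD + auth = 10 + 50 + 60 + 25 = 145 ms
Lookups 2..5 (TLD NS cached -> skip root; new domain -> still ask TLD and auth): local + TLD + auth = 10 + 60 + 25 = 95 ms each
Remaining 4 lookups: 4 * 95 = 380 ms
Total = 145 + 380 = 525 ms

525


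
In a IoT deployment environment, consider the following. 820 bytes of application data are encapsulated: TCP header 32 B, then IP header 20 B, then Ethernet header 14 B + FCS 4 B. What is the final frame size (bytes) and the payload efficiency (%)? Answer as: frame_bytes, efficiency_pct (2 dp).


TCP segment = 820 + 32 = 852 B
IP packet = 852 + 20 = 872 B
Ethernet frame = 872 + 14 + 4 = 890 B
Efficiency = app / frame = 820 / 890 = 0.921348 = 92.1348% -> 92.13% (2 dp)

890, 92.13


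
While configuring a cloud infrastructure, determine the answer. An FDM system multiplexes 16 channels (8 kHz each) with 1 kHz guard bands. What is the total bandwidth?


Given: 16 channels, 8 kHz each, guard = 1 kHz
Channel bandwidth = 16 * 8 = 128 kHz
Guard bands = 15 gaps * 1 kHz = 15 kHz
Total = 128 + 15 = 143 kHz

143


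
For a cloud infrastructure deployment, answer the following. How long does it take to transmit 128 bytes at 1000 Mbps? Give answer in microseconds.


Given: packet = 128 bytes, bandwidth = 1000 Mbps
Packet in bits = 128 * 8 = 1024 bits
Bandwidth = 1000 * 10^6 = 1000000000 bps
Time = 1024 / 1000000000 seconds
Time in us = 1024 * 10^6 / 1000000000 = 1.024

1.024


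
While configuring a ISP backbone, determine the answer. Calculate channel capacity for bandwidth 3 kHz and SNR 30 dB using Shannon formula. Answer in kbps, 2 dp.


Given: B = 3 kHz, SNR = 30 dB
SNR linear = 10^(30/10) = 1000
1 + SNR = 1001
log2(1001) = 9.9672262588
C = 3 * 1000 * 9.9672262588 = 29901.6788 bps
C = 29.901679 kbps -> 29.90 kbps (2 dp)

29.90


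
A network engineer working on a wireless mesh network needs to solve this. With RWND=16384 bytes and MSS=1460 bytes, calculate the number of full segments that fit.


Given: RWND = 16384 bytes, MSS = 1460 bytes
Full segments = floor(RWND / MSS)
Full segments = floor(16384 / 1460)
Full segments = floor(11.2219) = 11

11


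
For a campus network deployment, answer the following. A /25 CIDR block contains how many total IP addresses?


Given: CIDR prefix /25
Host bits = 32 - 25 = 7
Total addresses = 2^7 = 128

128


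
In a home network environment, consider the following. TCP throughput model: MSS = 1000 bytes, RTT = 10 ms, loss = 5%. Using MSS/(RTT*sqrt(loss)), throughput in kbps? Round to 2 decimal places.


Given: MSS = 1000 bytes, RTT = 10 ms, loss = 5%
RTT in seconds = 10 / 1000 = 0.01
Loss rate = 5% = 0.05
sqrt(loss) = sqrt(0.05) = 0.223606797750
Throughput (bytes/s) = 1000 / (0.01 * 0.223606797750) = 447213.5955
Throughput (kbps) = 447213.5955 * 8 / 1000 = 3577.708764 -> 3577.71 kbps (2 dp)

3577.71


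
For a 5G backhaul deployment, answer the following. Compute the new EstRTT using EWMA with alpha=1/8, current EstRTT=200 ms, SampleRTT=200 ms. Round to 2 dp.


Given: EstRTT = 200 ms, SampleRTT = 200 ms, alpha = 1/8
New EstRTT = (1 - alpha) * EstRTT + alpha * SampleRTT
(7/8) * 200 = 175
(1/8) * 200 = 25
New EstRTT = 175 + 25 = 200 ms -> 200.00 ms (2 dp)

200.00


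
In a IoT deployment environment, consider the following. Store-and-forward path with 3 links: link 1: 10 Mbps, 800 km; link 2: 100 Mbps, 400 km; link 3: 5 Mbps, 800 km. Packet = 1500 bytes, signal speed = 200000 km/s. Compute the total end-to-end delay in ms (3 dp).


Packet = 1500 bytes = 12000 bits. Store-and-forward: sum (t_trans + t_prop) per link.
Link 1: t_trans = 12000/(10*10^6) s = 1.2000 ms; t_prop = 800/200000 s = 4.0000 ms; subtotal = 5.2000 ms
Link 2: t_trans = 12000/(100*10^6) s = 0.1200 ms; t_prop = 400/200000 s = 2.0000 ms; subtotal = 2.1200 ms
Link 3: t_trans = 12000/(5*10^6) s = 2.4000 ms; t_prop = 800/200000 s = 4.0000 ms; subtotal = 6.4000 ms
End-to-end = 5.2000 + 2.1200 + 6.4000 = 13.7200 ms -> 13.720 ms (3 dp)

13.720


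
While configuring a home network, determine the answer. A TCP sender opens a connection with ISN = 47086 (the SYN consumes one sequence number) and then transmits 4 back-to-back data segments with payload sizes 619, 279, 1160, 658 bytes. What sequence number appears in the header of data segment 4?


The SYN occupies sequence number ISN = 47086, so the first data byte is ISN + 1 = 47087.
SEQ of data segment i = (ISN + 1) + sum of payload sizes of segments 1..i-1.
Segment 1: SEQ = 47087, payload = 619 bytes
Segment 2: SEQ = 47706, payload = 279 bytes
Segment 3: SEQ = 47985, payload = 1160 bytes
Segment 4: SEQ = 49145, payload = 658 bytes
SEQ of segment 4 = 47087 + 619 + 279 + 1160 = 49145

49145


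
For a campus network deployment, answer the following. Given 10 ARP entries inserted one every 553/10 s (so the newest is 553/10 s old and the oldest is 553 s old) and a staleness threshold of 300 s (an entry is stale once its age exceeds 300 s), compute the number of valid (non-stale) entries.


Ages are k * 553/10 s for k = 1..10 (spacing = 55.3000 s).
Entry k is valid iff k * 553/10 <= 300 iff k <= 10 * 300 / 553 = 5.4250
n_valid = floor(5.4250) = 5
(n_stale = 10 - 5 = 5)

5


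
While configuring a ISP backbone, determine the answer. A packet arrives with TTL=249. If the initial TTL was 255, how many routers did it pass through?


Given: initial TTL = 255, received TTL = 249
Hops = initial TTL - received TTL
Hops = 255 - 249 = 6

6


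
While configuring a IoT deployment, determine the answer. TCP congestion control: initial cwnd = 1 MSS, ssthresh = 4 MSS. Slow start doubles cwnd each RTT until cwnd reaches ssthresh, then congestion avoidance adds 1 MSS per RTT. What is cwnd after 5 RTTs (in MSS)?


RTT 0: cwnd = 1 MSS (initial)
RTT 1: cwnd = 2 MSS (slow start, doubled)
RTT 2: cwnd = 4 MSS (slow start, doubled)
RTT 3: cwnd = 5 MSS (congestion avoidance, +1)
RTT 4: cwnd = 6 MSS (congestion avoidance, +1)
RTT 5: cwnd = 7 MSS (congestion avoidance, +1)

7


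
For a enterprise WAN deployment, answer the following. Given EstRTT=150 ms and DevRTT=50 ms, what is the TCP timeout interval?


Given: EstRTT = 150 ms, DevRTT = 50 ms
Timeout = EstRTT + 4 * DevRTT
4 * DevRTT = 4 * 50 = 200
Timeout = 150 + 200 = 350 ms

350


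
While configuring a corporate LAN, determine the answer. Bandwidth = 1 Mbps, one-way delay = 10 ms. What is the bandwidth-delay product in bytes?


Given: bandwidth = 1 Mbps, delay = 10 ms
BDP in bits = 1 * 10^6 * 10 / 1000
BDP in bits = 10000
BDP in bytes = 10000 / 8 = 1250

1250


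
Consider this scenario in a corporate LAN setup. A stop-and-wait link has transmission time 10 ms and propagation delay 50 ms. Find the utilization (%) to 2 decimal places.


Given: Ttrans = 10 ms, Tprop = 50 ms
RTT = 2 * Tprop = 2 * 50 = 100 ms
U = Ttrans / (Ttrans + RTT)
U = 10 / (10 + 100)
U = 10 / 110 = 0.090909
U% = 9.09%

9.09


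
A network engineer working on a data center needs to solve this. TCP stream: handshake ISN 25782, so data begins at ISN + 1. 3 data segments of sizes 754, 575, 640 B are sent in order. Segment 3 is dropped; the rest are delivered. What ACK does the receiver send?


SYN uses sequence number 25782; first data byte = ISN + 1 = 25783.
Segment 1: SEQ = 25783, len = 754 B, covers [25783, 26536]
Segment 2: SEQ = 26537, len = 575 B, covers [26537, 27111]
Segment 3: SEQ = 27112, len = 640 B, covers [27112, 27751] [LOST]
In-order data received: bytes [25783, 27111] (segments 1..2).
Segment 3 missing -> gap begins at byte 27112.
Cumulative ACK = next expected in-order byte = 25783 + 754 + 575 = 27112

27112


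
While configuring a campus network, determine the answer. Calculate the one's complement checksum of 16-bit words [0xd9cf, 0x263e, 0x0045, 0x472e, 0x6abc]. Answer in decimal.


Given words: [0xd9cf, 0x263e, 0x0045, 0x472e, 0x6abc]
Step 1: Sum all words
Raw sum = 55759 + 9790 + 69 + 18222 + 27324 = 111164
Step 2: Fold carry: (45628 + 1) = 45629
One's complement = ~45629 & 0xFFFF = 19906

19906


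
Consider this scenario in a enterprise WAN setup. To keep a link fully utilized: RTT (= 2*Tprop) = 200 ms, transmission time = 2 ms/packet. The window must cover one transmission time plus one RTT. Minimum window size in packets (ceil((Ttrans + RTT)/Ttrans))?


Given: Ttrans = 2 ms, RTT = 200 ms (= 2 * Tprop, Tprop = 100 ms)
Time until first ACK returns = Ttrans + RTT = 2 + 200 = 202 ms
Need W * Ttrans >= Ttrans + RTT  ->  W >= (Ttrans + RTT) / Ttrans
(Ttrans + RTT) / Ttrans = 202 / 2 = 101
W_min = ceil(101) = 101

101


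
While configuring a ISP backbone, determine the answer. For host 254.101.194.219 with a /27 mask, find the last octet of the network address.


Given: IP = 254.101.194.219, prefix = /27
Subnet mask = 255.255.255.224
Last octet of IP: 219
Last octet of mask: 224
Network last octet = 219 AND 224 = 192

192


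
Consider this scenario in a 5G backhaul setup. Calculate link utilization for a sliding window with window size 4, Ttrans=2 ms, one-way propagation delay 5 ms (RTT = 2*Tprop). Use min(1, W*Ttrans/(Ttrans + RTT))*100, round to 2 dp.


Given: W = 4, Ttrans = 2 ms, RTT = 10 ms (= 2 * Tprop, Tprop = 5 ms)
Cycle time = Ttrans + RTT = 2 + 10 = 12 ms (first packet sent until its ACK returns)
W * Ttrans = 4 * 2 = 8 ms of sending per cycle
W * Ttrans / (Ttrans + RTT) = 8 / 12 = 0.666667
U = min(1, 0.666667) = 0.666667
U% = 66.67%

66.67


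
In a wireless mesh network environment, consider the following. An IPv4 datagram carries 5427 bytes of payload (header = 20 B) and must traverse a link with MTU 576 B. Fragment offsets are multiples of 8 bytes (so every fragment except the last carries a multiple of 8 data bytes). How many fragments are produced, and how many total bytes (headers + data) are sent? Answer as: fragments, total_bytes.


Max data per non-final fragment = floor((MTU - header)/8)*8 = floor((576 - 20)/8)*8 = floor(556/8)*8 = 552 B
Final fragment needs no 8-byte alignment: it can carry up to MTU - header = 556 B
Non-final fragments needed = ceil((payload - 556) / 552) = ceil(4871/552) = ceil(8.8243) = 9
Number of fragments = 9 + 1 = 10
Fragment sizes (data): 9 * 552 B + 459 B (last, 459 <= 556 OK)
Total bytes sent = payload + n_frags * header = 5427 + 10*20 = 5427 + 200 = 5627 B

10, 5627


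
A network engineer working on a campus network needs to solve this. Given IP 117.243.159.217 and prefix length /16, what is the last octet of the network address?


Given: IP = 117.243.159.217, prefix = /16
Subnet mask = 255.255.0.0
Last octet of IP: 217
Last octet of mask: 0
Network last octet = 217 AND 0 = 0

0


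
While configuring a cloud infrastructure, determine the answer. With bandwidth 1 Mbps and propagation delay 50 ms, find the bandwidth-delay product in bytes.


Given: bandwidth = 1 Mbps, delay = 50 ms
BDP in bits = 1 * 10^6 * 50 / 1000
BDP in bits = 50000
BDP in bytes = 50000 / 8 = 6250

6250


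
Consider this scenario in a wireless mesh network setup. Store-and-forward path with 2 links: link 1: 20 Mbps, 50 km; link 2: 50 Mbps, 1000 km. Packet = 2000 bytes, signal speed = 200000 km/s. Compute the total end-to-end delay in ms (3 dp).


Packet = 2000 bytes = 16000 bits. Store-and-forward: sum (t_trans + t_prop) per link.
Link 1: t_trans = 16000/(20*10^6) s = 0.8000 ms; t_prop = 50/200000 s = 0.2500 ms; subtotal = 1.0500 ms
Link 2: t_trans = 16000/(50*10^6) s = 0.3200 ms; t_prop = 1000/200000 s = 5.0000 ms; subtotal = 5.3200 ms
End-to-end = 1.0500 + 5.3200 = 6.3700 ms -> 6.370 ms (3 dp)

6.370


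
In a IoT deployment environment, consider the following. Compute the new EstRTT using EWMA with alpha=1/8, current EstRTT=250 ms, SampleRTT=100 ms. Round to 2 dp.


Given: EstRTT = 250 ms, SampleRTT = 100 ms, alpha = 1/8
New EstRTT = (1 - alpha) * EstRTT + alpha * SampleRTT
(7/8) * 250 = 218.75
(1/8) * 100 = 12.5
New EstRTT = 218.75 + 12.5 = 231.25 ms -> 231.25 ms (2 dp)

231.25


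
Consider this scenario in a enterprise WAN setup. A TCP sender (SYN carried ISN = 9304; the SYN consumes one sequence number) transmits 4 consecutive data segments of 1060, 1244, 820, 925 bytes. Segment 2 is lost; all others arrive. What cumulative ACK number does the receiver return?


SYN uses sequence number 9304; first data byte = ISN + 1 = 9305.
Segment 1: SEQ = 9305, len = 1060 B, covers [9305, 10364]
Segment 2: SEQ = 10365, len = 1244 B, covers [10365, 11608] [LOST]
Segment 3: SEQ = 11609, len = 820 B, covers [11609, 12428]
Segment 4: SEQ = 12429, len = 925 B, covers [12429, 13353]
In-order data received: bytes [9305, 10364] (segments 1..1).
Segment 2 missing -> gap begins at byte 10365; later segments buffered out of order.
Cumulative ACK = next expected in-order byte = 9305 + 1060 = 10365

10365


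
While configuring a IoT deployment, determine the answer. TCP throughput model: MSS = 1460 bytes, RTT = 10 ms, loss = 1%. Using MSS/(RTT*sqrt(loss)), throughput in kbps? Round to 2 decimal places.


Given: MSS = 1460 bytes, RTT = 10 ms, loss = 1%
RTT in seconds = 10 / 1000 = 0.01
Loss rate = 1% = 0.01
sqrt(loss) = sqrt(0.01) = 0.1
Throughput (bytes/s) = 1460 / (0.01 * 0.1) = 1460000.0000
Throughput (kbps) = 1460000.0000 * 8 / 1000 = 11680.000000 -> 11680.00 kbps (2 dp)

11680.00


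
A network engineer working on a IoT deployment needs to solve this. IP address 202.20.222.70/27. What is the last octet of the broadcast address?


Given: IP = 202.20.222.70, prefix = /27
Host bits = 32 - 27 = 5
Network last octet = 70 AND mask = 64
Host part size = 2^5 - 1 = 31
Broadcast last octet = 64 OR 31 = 95

95


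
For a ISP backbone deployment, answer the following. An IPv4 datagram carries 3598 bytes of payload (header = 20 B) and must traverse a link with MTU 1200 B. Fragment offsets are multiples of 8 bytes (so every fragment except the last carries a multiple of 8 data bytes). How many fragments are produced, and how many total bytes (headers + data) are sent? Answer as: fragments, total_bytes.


Max data per non-final fragment = floor((MTU - header)/8)*8 = floor((1200 - 20)/8)*8 = floor(1180/8)*8 = 1176 B
Final fragment needs no 8-byte alignment: it can carry up to MTU - header = 1180 B
Non-final fragments needed = ceil((payload - 1180) / 1176) = ceil(2418/1176) = ceil(2.0561) = 3
Number of fragments = 3 + 1 = 4
Fragment sizes (data): 3 * 1176 B + 70 B (last, 70 <= 1180 OK)
Total bytes sent = payload + n_frags * header = 3598 + 4*20 = 3598 + 80 = 3678 B

4, 3678


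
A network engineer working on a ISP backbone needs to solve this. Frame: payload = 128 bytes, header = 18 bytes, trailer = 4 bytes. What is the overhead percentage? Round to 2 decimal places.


Given: payload = 128 B, header = 18 B, trailer = 4 B
Overhead bytes = header + trailer = 18 + 4 = 22
Total frame = payload + overhead = 128 + 22 = 150
Overhead % = 22 / 150 * 100 = 14.6667% -> 14.67% (2 dp)

14.67


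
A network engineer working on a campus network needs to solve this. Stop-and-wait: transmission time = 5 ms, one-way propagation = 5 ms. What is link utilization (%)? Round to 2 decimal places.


Given: Ttrans = 5 ms, Tprop = 5 ms
RTT = 2 * Tprop = 2 * 5 = 10 ms
U = Ttrans / (Ttrans + RTT)
U = 5 / (5 + 10)
U = 5 / 15 = 0.333333
U% = 33.33%

33.33


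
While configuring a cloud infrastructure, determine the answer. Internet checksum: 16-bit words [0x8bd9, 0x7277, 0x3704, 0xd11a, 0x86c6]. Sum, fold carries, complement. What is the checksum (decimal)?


Given words: [0x8bd9, 0x7277, 0x3704, 0xd11a, 0x86c6]
Step 1: Sum all words
Raw sum = 35801 + 29303 + 14084 + 53530 + 34502 = 167220
Step 2: Fold carry: (36148 + 2) = 36150
One's complement = ~36150 & 0xFFFF = 29385

29385


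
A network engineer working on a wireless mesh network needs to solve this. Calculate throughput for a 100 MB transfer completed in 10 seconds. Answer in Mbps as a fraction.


Given: file = 100 MB, time = 10 s
File in Mb = 100 * 8 = 800 Mb
Throughput = 800 / 10 Mbps
Throughput = 80 Mbps

80


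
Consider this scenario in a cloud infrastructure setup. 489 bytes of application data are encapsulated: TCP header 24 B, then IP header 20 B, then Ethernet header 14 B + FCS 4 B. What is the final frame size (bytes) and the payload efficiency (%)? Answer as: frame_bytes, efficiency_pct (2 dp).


TCP segment = 489 + 24 = 513 B
IP packet = 513 + 20 = 533 B
Ethernet frame = 533 + 14 + 4 = 551 B
Efficiency = app / frame = 489 / 551 = 0.887477 = 88.7477% -> 88.75% (2 dp)

551, 88.75


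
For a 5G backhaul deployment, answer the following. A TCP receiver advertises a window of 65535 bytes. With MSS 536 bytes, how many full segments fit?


Given: RWND = 65535 bytes, MSS = 536 bytes
Full segments = floor(RWND / MSS)
Full segments = floor(65535 / 536)
Full segments = floor(122.2668) = 122

122


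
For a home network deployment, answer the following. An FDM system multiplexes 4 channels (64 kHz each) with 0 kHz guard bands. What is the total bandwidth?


Given: 4 channels, 64 kHz each, guard = 0 kHz
Channel bandwidth = 4 * 64 = 256 kHz
Guard bands = 3 gaps * 0 kHz = 0 kHz
Total = 256 + 0 = 256 kHz

256


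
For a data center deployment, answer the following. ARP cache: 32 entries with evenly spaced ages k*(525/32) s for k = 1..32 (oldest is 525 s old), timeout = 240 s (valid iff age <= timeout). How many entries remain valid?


Ages are k * 525/32 s for k = 1..32 (spacing = 16.4062 s).
Entry k is valid iff k * 525/32 <= 240 iff k <= 32 * 240 / 525 = 14.6286
n_valid = floor(14.6286) = 14
(n_stale = 32 - 14 = 18)

14


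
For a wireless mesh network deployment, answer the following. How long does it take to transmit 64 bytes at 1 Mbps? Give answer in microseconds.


Given: packet = 64 bytes, bandwidth = 1 Mbps
Packet in bits = 64 * 8 = 512 bits
Bandwidth = 1 * 10^6 = 1000000 bps
Time = 512 / 1000000 seconds
Time in us = 512 * 10^6 / 1000000 = 512

512


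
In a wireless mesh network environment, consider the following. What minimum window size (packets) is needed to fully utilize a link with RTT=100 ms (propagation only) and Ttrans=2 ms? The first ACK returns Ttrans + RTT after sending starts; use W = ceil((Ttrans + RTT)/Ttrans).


Given: Ttrans = 2 ms, RTT = 100 ms (= 2 * Tprop, Tprop = 50 ms)
Time until first ACK returns = Ttrans + RTT = 2 + 100 = 102 ms
Need W * Ttrans >= Ttrans + RTT  ->  W >= (Ttrans + RTT) / Ttrans
(Ttrans + RTT) / Ttrans = 102 / 2 = 51
W_min = ceil(51) = 51

51


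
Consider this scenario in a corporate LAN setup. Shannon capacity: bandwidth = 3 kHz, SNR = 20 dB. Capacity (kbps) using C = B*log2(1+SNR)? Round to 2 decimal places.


Given: B = 3 kHz, SNR = 20 dB
SNR linear = 10^(20/10) = 100
1 + SNR = 101
log2(101) = 6.6582114828
C = 3 * 1000 * 6.6582114828 = 19974.6344 bps
C = 19.974634 kbps -> 19.97 kbps (2 dp)

19.97


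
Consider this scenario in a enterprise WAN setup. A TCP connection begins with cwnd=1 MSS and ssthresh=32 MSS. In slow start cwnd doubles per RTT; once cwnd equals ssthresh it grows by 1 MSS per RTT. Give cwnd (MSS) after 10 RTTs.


RTT 0: cwnd = 1 MSS (initial)
RTT 1: cwnd = 2 MSS (slow start, doubled)
RTT 2: cwnd = 4 MSS (slow start, doubled)
RTT 3: cwnd = 8 MSS (slow start, doubled)
RTT 4: cwnd = 16 MSS (slow start, doubled)
RTT 5: cwnd = 32 MSS (slow start, doubled)
RTT 6: cwnd = 33 MSS (congestion avoidance, +1)
RTT 7: cwnd = 34 MSS (congestion avoidance, +1)
RTT 8: cwnd = 35 MSS (congestion avoidance, +1)
RTT 9: cwnd = 36 MSS (congestion avoidance, +1)
RTT 10: cwnd = 37 MSS (congestion avoidance, +1)

37


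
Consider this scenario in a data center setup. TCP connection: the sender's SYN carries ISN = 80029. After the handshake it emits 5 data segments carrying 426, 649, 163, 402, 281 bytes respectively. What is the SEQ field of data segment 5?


The SYN occupies sequence number ISN = 80029, so the first data byte is ISN + 1 = 80030.
SEQ of data segment i = (ISN + 1) + sum of payload sizes of segments 1..i-1.
Segment 1: SEQ = 80030, payload = 426 bytes
Segment 2: SEQ = 80456, payload = 649 bytes
Segment 3: SEQ = 81105, payload = 163 bytes
Segment 4: SEQ = 81268, payload = 402 bytes
Segment 5: SEQ = 81670, payload = 281 bytes
SEQ of segment 5 = 80030 + 426 + 649 + 163 + 402 = 81670

81670


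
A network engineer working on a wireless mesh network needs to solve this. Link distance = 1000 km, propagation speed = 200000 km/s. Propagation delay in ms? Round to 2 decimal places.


Given: distance = 1000 km, speed = 200000 km/s
Delay = distance / speed = 1000 / 200000 seconds
Delay in ms = 1000 * 1000 / 200000
Delay = 5.0000 ms
Rounded to 2 dp = 5.00 ms

5.00


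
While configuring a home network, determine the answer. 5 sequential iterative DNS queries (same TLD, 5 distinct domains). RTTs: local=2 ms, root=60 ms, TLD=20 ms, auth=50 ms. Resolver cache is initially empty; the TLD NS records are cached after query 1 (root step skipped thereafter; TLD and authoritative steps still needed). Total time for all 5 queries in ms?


Lookup 1 (cold cache): local + root + TLD + auth = 2 + 60 + 20 + 50 = 132 ms
Lookups 2..5 (TLD NS cached -> skip root; new domain -> still ask TLD and auth): local + TLD + auth = 2 + 20 + 50 = 72 ms each
Remaining 4 lookups: 4 * 72 = 288 ms
Total = 132 + 288 = 420 ms

420


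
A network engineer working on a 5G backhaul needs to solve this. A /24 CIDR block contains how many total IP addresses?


Given: CIDR prefix /24
Host bits = 32 - 24 = 8
Total addresses = 2^8 = 256

256


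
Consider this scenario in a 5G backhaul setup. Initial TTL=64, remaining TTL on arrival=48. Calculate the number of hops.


Given: initial TTL = 64, received TTL = 48
Hops = initial TTL - received TTL
Hops = 64 - 48 = 16

16


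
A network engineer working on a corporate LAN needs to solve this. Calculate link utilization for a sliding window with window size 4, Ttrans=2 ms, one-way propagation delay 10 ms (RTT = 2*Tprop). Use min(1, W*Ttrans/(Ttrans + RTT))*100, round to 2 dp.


Given: W = 4, Ttrans = 2 ms, RTT = 20 ms (= 2 * Tprop, Tprop = 10 ms)
Cycle time = Ttrans + RTT = 2 + 20 = 22 ms (first packet sent until its ACK returns)
W * Ttrans = 4 * 2 = 8 ms of sending per cycle
W * Ttrans / (Ttrans + RTT) = 8 / 22 = 0.363636
U = min(1, 0.363636) = 0.363636
U% = 36.36%

36.36


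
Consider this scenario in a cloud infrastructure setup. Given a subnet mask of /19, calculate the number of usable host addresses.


Given: subnet mask /19
Host bits = 32 - 19 = 13
Total addresses = 2^13 = 8192
Usable hosts = 8192 - 2 (network + broadcast) = 8190

8190


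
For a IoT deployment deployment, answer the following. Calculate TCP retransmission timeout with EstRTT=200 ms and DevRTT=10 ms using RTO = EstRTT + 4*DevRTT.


Given: EstRTT = 200 ms, DevRTT = 10 ms
Timeout = EstRTT + 4 * DevRTT
4 * DevRTT = 4 * 10 = 40
Timeout = 200 + 40 = 240 ms

240


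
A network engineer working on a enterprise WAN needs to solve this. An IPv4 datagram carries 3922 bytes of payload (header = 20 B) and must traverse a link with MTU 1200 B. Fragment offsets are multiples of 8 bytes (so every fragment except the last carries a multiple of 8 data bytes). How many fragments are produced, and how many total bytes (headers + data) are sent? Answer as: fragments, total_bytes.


Max data per non-final fragment = floor((MTU - header)/8)*8 = floor((1200 - 20)/8)*8 = floor(1180/8)*8 = 1176 B
Final fragment needs no 8-byte alignment: it can carry up to MTU - header = 1180 B
Non-final fragments needed = ceil((payload - 1180) / 1176) = ceil(2742/1176) = ceil(2.3316) = 3
Number of fragments = 3 + 1 = 4
Fragment sizes (data): 3 * 1176 B + 394 B (last, 394 <= 1180 OK)
Total bytes sent = payload + n_frags * header = 3922 + 4*20 = 3922 + 80 = 4002 B

4, 4002


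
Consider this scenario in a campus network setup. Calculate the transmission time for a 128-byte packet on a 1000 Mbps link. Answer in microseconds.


Given: packet = 128 bytes, bandwidth = 1000 Mbps
Packet in bits = 128 * 8 = 1024 bits
Bandwidth = 1000 * 10^6 = 1000000000 bps
Time = 1024 / 1000000000 seconds
Time in us = 1024 * 10^6 / 1000000000 = 1.024

1.024


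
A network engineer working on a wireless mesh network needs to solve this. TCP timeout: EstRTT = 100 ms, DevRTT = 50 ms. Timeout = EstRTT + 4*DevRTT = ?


Given: EstRTT = 100 ms, DevRTT = 50 ms
Timeout = EstRTT + 4 * DevRTT
4 * DevRTT = 4 * 50 = 200
Timeout = 100 + 200 = 300 ms

300


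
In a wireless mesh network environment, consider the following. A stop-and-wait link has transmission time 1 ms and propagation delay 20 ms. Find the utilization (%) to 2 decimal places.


Given: Ttrans = 1 ms, Tprop = 20 ms
RTT = 2 * Tprop = 2 * 20 = 40 ms
U = Ttrans / (Ttrans + RTT)
U = 1 / (1 + 40)
U = 1 / 41 = 0.02439
U% = 2.44%

2.44


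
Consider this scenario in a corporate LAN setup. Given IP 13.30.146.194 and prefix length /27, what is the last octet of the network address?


Given: IP = 13.30.146.194, prefix = /27
Subnet mask = 255.255.255.224
Last octet of IP: 194
Last octet of mask: 224
Network last octet = 194 AND 224 = 192

192


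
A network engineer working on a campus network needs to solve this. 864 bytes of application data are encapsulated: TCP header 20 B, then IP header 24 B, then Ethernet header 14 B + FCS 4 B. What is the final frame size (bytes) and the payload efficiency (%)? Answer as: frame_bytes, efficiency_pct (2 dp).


TCP segment = 864 + 20 = 884 B
IP packet = 884 + 24 = 908 B
Ethernet frame = 908 + 14 + 4 = 926 B
Efficiency = app / frame = 864 / 926 = 0.933045 = 93.3045% -> 93.30% (2 dp)

926, 93.30


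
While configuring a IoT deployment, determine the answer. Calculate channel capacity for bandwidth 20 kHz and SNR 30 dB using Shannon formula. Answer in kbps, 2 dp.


Given: B = 20 kHz, SNR = 30 dB
SNR linear = 10^(30/10) = 1000
1 + SNR = 1001
log2(1001) = 9.9672262588
C = 20 * 1000 * 9.9672262588 = 199344.5252 bps
C = 199.344525 kbps -> 199.34 kbps (2 dp)

199.34


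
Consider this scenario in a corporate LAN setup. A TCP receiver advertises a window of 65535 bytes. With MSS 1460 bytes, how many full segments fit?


Given: RWND = 65535 bytes, MSS = 1460 bytes
Full segments = floor(RWND / MSS)
Full segments = floor(65535 / 1460)
Full segments = floor(44.887) = 44

44


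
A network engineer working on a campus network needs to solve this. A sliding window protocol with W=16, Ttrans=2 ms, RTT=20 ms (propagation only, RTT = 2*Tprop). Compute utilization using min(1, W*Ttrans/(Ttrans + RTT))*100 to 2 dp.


Given: W = 16, Ttrans = 2 ms, RTT = 20 ms (= 2 * Tprop, Tprop = 10 ms)
Cycle time = Ttrans + RTT = 2 + 20 = 22 ms (first packet sent until its ACK returns)
W * Ttrans = 16 * 2 = 32 ms of sending per cycle
W * Ttrans / (Ttrans + RTT) = 32 / 22 = 1.454545
U = min(1, 1.454545) = 1.000000
U% = 100.00%

100.00


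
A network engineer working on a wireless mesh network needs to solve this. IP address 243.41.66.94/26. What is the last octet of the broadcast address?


Given: IP = 243.41.66.94, prefix = /26
Host bits = 32 - 26 = 6
Network last octet = 94 AND mask = 64
Host part size = 2^6 - 1 = 63
Broadcast last octet = 64 OR 63 = 127

127


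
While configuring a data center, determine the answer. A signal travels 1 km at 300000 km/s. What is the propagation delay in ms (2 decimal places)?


Given: distance = 1 km, speed = 300000 km/s
Delay = distance / speed = 1 / 300000 seconds
Delay in ms = 1 * 1000 / 300000
Delay = 0.0033 ms
Rounded to 2 dp = 0.00 ms

0.00


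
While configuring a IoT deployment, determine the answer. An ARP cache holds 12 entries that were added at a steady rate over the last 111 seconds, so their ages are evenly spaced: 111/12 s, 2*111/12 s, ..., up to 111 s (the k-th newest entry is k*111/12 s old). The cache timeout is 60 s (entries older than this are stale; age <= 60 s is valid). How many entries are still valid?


Ages are k * 111/12 s for k = 1..12 (spacing = 9.2500 s).
Entry k is valid iff k * 111/12 <= 60 iff k <= 12 * 60 / 111 = 6.4865
n_valid = floor(6.4865) = 6
(n_stale = 12 - 6 = 6)

6


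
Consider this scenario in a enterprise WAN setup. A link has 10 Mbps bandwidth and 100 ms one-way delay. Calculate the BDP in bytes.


Given: bandwidth = 10 Mbps, delay = 100 ms
BDP in bits = 10 * 10^6 * 100 / 1000
BDP in bits = 1000000
BDP in bytes = 1000000 / 8 = 125000

125000


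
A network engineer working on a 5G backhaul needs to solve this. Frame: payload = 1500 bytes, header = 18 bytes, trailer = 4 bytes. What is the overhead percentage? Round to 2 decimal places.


Given: payload = 1500 B, header = 18 B, trailer = 4 B
Overhead bytes = header + trailer = 18 + 4 = 22
Total frame = payload + overhead = 1500 + 22 = 1522
Overhead % = 22 / 1522 * 100 = 1.4455% -> 1.45% (2 dp)

1.45


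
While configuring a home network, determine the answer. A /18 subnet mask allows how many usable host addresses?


Given: subnet mask /18
Host bits = 32 - 18 = 14
Total addresses = 2^14 = 16384
Usable hosts = 16384 - 2 (network + broadcast) = 16382

16382


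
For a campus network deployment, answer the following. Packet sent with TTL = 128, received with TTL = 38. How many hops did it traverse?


Given: initial TTL = 128, received TTL = 38
Hops = initial TTL - received TTL
Hops = 128 - 38 = 90

90


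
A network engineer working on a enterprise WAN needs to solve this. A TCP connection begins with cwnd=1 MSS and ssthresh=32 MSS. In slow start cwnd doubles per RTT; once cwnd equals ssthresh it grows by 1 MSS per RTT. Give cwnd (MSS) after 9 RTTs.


RTT 0: cwnd = 1 MSS (initial)
RTT 1: cwnd = 2 MSS (slow start, doubled)
RTT 2: cwnd = 4 MSS (slow start, doubled)
RTT 3: cwnd = 8 MSS (slow start, doubled)
RTT 4: cwnd = 16 MSS (slow start, doubled)
RTT 5: cwnd = 32 MSS (slow start, doubled)
RTT 6: cwnd = 33 MSS (congestion avoidance, +1)
RTT 7: cwnd = 34 MSS (congestion avoidance, +1)
RTT 8: cwnd = 35 MSS (congestion avoidance, +1)
RTT 9: cwnd = 36 MSS (congestion avoidance, +1)

36


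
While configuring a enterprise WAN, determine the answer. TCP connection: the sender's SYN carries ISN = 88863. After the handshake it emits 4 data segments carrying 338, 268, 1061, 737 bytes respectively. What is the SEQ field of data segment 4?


The SYN occupies sequence number ISN = 88863, so the first data byte is ISN + 1 = 88864.
SEQ of data segment i = (ISN + 1) + sum of payload sizes of segments 1..i-1.
Segment 1: SEQ = 88864, payload = 338 bytes
Segment 2: SEQ = 89202, payload = 268 bytes
Segment 3: SEQ = 89470, payload = 1061 bytes
Segment 4: SEQ = 90531, payload = 737 bytes
SEQ of segment 4 = 88864 + 338 + 268 + 1061 = 90531

90531


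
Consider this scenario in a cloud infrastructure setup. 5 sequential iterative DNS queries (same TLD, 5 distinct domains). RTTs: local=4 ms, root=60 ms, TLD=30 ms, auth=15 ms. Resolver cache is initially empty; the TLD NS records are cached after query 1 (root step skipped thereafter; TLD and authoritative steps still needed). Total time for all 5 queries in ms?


Lookup 1 (cold cache): local + root + TLD + auth = 4 + 60 + 30 + 15 = 109 ms
Lookups 2..5 (TLD NS cached -> skip root; new domain -> still ask TLD and auth): local + TLD + auth = 4 + 30 + 15 = 49 ms each
Remaining 4 lookups: 4 * 49 = 196 ms
Total = 109 + 196 = 305 ms

305


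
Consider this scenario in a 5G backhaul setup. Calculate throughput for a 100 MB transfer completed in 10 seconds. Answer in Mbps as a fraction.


Given: file = 100 MB, time = 10 s
File in Mb = 100 * 8 = 800 Mb
Throughput = 800 / 10 Mbps
Throughput = 80 Mbps

80


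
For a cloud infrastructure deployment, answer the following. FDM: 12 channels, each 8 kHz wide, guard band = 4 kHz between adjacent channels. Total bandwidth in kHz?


Given: 12 channels, 8 kHz each, guard = 4 kHz
Channel bandwidth = 12 * 8 = 96 kHz
Guard bands = 11 gaps * 4 kHz = 44 kHz
Total = 96 + 44 = 140 kHz

140


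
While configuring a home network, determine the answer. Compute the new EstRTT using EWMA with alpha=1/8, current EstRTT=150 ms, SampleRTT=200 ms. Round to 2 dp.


Given: EstRTT = 150 ms, SampleRTT = 200 ms, alpha = 1/8
New EstRTT = (1 - alpha) * EstRTT + alpha * SampleRTT
(7/8) * 150 = 131.25
(1/8) * 200 = 25
New EstRTT = 131.25 + 25 = 156.25 ms -> 156.25 ms (2 dp)

156.25


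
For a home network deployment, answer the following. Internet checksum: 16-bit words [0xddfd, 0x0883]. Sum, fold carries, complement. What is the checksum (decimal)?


Given words: [0xddfd, 0x0883]
Step 1: Sum all words
Raw sum = 56829 + 2179 = 59008
One's complement = ~59008 & 0xFFFF = 6527

6527


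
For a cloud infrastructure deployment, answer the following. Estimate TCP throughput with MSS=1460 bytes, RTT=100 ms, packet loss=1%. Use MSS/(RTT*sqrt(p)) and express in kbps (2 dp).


Given: MSS = 1460 bytes, RTT = 100 ms, loss = 1%
RTT in seconds = 100 / 1000 = 0.1
Loss rate = 1% = 0.01
sqrt(loss) = sqrt(0.01) = 0.1
Throughput (bytes/s) = 1460 / (0.1 * 0.1) = 146000.0000
Throughput (kbps) = 146000.0000 * 8 / 1000 = 1168.000000 -> 1168.00 kbps (2 dp)

1168.00


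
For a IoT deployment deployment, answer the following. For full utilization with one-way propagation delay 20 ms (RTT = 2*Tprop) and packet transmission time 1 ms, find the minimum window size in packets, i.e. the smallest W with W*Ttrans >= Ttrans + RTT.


Given: Ttrans = 1 ms, RTT = 40 ms (= 2 * Tprop, Tprop = 20 ms)
Time until first ACK returns = Ttrans + RTT = 1 + 40 = 41 ms
Need W * Ttrans >= Ttrans + RTT  ->  W >= (Ttrans + RTT) / Ttrans
(Ttrans + RTT) / Ttrans = 41 / 1 = 41
W_min = ceil(41) = 41

41


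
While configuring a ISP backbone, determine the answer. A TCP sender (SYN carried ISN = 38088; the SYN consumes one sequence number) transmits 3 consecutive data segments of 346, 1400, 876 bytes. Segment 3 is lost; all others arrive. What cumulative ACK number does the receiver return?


SYN uses sequence number 38088; first data byte = ISN + 1 = 38089.
Segment 1: SEQ = 38089, len = 346 B, covers [38089, 38434]
Segment 2: SEQ = 38435, len = 1400 B, covers [38435, 39834]
Segment 3: SEQ = 39835, len = 876 B, covers [39835, 40710] [LOST]
In-order data received: bytes [38089, 39834] (segments 1..2).
Segment 3 missing -> gap begins at byte 39835.
Cumulative ACK = next expected in-order byte = 38089 + 346 + 1400 = 39835

39835


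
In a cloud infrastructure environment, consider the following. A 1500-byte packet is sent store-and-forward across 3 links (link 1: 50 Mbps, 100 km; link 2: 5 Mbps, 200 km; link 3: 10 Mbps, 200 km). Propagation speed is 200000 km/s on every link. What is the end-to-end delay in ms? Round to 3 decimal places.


Packet = 1500 bytes = 12000 bits. Store-and-forward: sum (t_trans + t_prop) per link.
Link 1: t_trans = 12000/(50*10^6) s = 0.2400 ms; t_prop = 100/200000 s = 0.5000 ms; subtotal = 0.7400 ms
Link 2: t_trans = 12000/(5*10^6) s = 2.4000 ms; t_prop = 200/200000 s = 1.0000 ms; subtotal = 3.4000 ms
Link 3: t_trans = 12000/(10*10^6) s = 1.2000 ms; t_prop = 200/200000 s = 1.0000 ms; subtotal = 2.2000 ms
End-to-end = 0.7400 + 3.4000 + 2.2000 = 6.3400 ms -> 6.340 ms (3 dp)

6.340


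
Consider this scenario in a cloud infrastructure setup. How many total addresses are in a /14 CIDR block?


Given: CIDR prefix /14
Host bits = 32 - 14 = 18
Total addresses = 2^18 = 262144

262144


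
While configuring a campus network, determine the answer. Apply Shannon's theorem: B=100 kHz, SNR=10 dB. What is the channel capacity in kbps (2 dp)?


Given: B = 100 kHz, SNR = 10 dB
SNR linear = 10^(10/10) = 10
1 + SNR = 11
log2(11) = 3.4594316186
C = 100 * 1000 * 3.4594316186 = 345943.1619 bps
C = 345.943162 kbps -> 345.94 kbps (2 dp)

345.94


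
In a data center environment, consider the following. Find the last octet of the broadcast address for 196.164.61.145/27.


Given: IP = 196.164.61.145, prefix = /27
Host bits = 32 - 27 = 5
Network last octet = 145 AND mask = 128
Host part size = 2^5 - 1 = 31
Broadcast last octet = 128 OR 31 = 159

159


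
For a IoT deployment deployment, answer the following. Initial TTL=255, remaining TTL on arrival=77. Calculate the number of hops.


Given: initial TTL = 255, received TTL = 77
Hops = initial TTL - received TTL
Hops = 255 - 77 = 178

178
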